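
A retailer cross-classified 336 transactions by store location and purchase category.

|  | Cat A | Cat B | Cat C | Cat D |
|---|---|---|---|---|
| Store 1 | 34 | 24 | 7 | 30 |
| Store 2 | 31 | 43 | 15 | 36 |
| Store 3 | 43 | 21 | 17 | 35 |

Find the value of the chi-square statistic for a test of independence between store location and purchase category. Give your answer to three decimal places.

12.065

Row totals: 95, 125, 116. Column totals: 108, 88, 39, 101. Grand total N = 336.
Expected counts (row total × column total / N):
  Store 1, Cat A: 95×108/336 = 30.5357
  Store 1, Cat B: 95×88/336 = 24.8810
  Store 1, Cat C: 95×39/336 = 11.0268
  Store 1, Cat D: 95×101/336 = 28.5565
  Store 2, Cat A: 125×108/336 = 40.1786
  Store 2, Cat B: 125×88/336 = 32.7381
  Store 2, Cat C: 125×39/336 = 14.5089
  Store 2, Cat D: 125×101/336 = 37.5744
  Store 3, Cat A: 116×108/336 = 37.2857
  Store 3, Cat B: 116×88/336 = 30.3810
  Store 3, Cat C: 116×39/336 = 13.4643
  Store 3, Cat D: 116×101/336 = 34.8690
Contributions (O − E)²/E:
  (34 − 30.5357)²/30.5357 = 0.3930
  (24 − 24.8810)²/24.8810 = 0.0312
  (7 − 11.0268)²/11.0268 = 1.4705
  (30 − 28.5565)²/28.5565 = 0.0730
  (31 − 40.1786)²/40.1786 = 2.0968
  (43 − 32.7381)²/32.7381 = 3.2166
  (15 − 14.5089)²/14.5089 = 0.0166
  (36 − 37.5744)²/37.5744 = 0.0660
  (43 − 37.2857)²/37.2857 = 0.8758
  (21 − 30.3810)²/30.3810 = 2.8967
  (17 − 13.4643)²/13.4643 = 0.9285
  (35 − 34.8690)²/34.8690 = 0.0005
χ² = 0.3930 + 0.0312 + 1.4705 + 0.0730 + 2.0968 + 3.2166 + 0.0166 + 0.0660 + 0.8758 + 2.8967 + 0.9285 + 0.0005 = 12.065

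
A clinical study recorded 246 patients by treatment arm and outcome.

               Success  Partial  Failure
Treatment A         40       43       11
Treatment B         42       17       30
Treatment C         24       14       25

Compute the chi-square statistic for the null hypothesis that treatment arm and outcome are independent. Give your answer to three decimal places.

Row totals: 94, 89, 63. Column totals: 106, 74, 66. Grand total N = 246.
Expected counts (row total × column total / N):
  Treatment A, Success: 94×106/246 = 40.5041
  Treatment A, Partial: 94×74/246 = 28.2764
  Treatment A, Failure: 94×66/246 = 25.2195
  Treatment B, Success: 89×106/246 = 38.3496
  Treatment B, Partial: 89×74/246 = 26.7724
  Treatment B, Failure: 89×66/246 = 23.8780
  Treatment C, Success: 63×106/246 = 27.1463
  Treatment C, Partial: 63×74/246 = 18.9512
  Treatment C, Failure: 63×66/246 = 16.9024
Contributions (O − E)²/E:
  (40 − 40.5041)²/40.5041 = 0.0063
  (43 − 28.2764)²/28.2764 = 7.6666
  (11 − 25.2195)²/25.2195 = 8.0174
  (42 − 38.3496)²/38.3496 = 0.3475
  (17 − 26.7724)²/26.7724 = 3.5671
  (30 − 23.8780)²/23.8780 = 1.5696
  (24 − 27.1463)²/27.1463 = 0.3647
  (14 − 18.9512)²/18.9512 = 1.2936
  (25 − 16.9024)²/16.9024 = 3.8794
χ² = 0.0063 + 7.6666 + 8.0174 + 0.3475 + 3.5671 + 1.5696 + 0.3647 + 1.2936 + 3.8794 = 26.712

26.712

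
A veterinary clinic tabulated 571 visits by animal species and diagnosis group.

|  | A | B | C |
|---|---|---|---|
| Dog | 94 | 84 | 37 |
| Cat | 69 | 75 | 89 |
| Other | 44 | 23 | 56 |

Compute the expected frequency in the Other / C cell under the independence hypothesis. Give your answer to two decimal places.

Row total (Other) = 123; column total (C) = 182; grand total N = 571.
Expected count = (row total × column total) / N = 123 × 182 / 571 = 39.20.

39.20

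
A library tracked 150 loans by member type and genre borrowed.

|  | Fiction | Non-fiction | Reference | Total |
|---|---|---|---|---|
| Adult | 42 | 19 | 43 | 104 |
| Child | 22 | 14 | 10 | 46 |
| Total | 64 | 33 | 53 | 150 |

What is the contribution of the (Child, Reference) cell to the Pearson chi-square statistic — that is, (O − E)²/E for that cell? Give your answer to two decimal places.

2.41

Row total (Child) = 46; column total (Reference) = 53; N = 150.
Expected count E = 46 × 53 / 150 = 16.253.
Contribution = (O − E)²/E = (10 − 16.253)² / 16.253 = 2.41.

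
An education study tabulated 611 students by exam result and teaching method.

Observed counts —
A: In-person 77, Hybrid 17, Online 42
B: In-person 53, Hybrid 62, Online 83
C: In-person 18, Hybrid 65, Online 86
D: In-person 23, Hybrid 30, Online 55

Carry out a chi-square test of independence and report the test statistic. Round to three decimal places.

87.072

Row totals: 136, 198, 169, 108. Column totals: 171, 174, 266. Grand total N = 611.
Expected counts (row total × column total / N):
  A, In-person: 136×171/611 = 38.0622
  A, Hybrid: 136×174/611 = 38.7300
  A, Online: 136×266/611 = 59.2079
  B, In-person: 198×171/611 = 55.4141
  B, Hybrid: 198×174/611 = 56.3863
  B, Online: 198×266/611 = 86.1997
  C, In-person: 169×171/611 = 47.2979
  C, Hybrid: 169×174/611 = 48.1277
  C, Online: 169×266/611 = 73.5745
  D, In-person: 108×171/611 = 30.2259
  D, Hybrid: 108×174/611 = 30.7561
  D, Online: 108×266/611 = 47.0180
Contributions (O − E)²/E:
  (77 − 38.0622)²/38.0622 = 39.8335
  (17 − 38.7300)²/38.7300 = 12.1919
  (42 − 59.2079)²/59.2079 = 5.0012
  (53 − 55.4141)²/55.4141 = 0.1052
  (62 − 56.3863)²/56.3863 = 0.5589
  (83 − 86.1997)²/86.1997 = 0.1188
  (18 − 47.2979)²/47.2979 = 18.1481
  (65 − 48.1277)²/48.1277 = 5.9150
  (86 − 73.5745)²/73.5745 = 2.0985
  (23 − 30.2259)²/30.2259 = 1.7274
  (30 − 30.7561)²/30.7561 = 0.0186
  (55 − 47.0180)²/47.0180 = 1.3551
χ² = 39.8335 + 12.1919 + 5.0012 + 0.1052 + 0.5589 + 0.1188 + 18.1481 + 5.9150 + 2.0985 + 1.7274 + 0.0186 + 1.3551 = 87.072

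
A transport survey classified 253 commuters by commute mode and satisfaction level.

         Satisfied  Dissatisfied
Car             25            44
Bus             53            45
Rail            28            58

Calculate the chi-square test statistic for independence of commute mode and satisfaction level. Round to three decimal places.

9.968

Row totals: 69, 98, 86. Column totals: 106, 147. Grand total N = 253.
Expected counts (row total × column total / N):
  Car, Satisfied: 69×106/253 = 28.9091
  Car, Dissatisfied: 69×147/253 = 40.0909
  Bus, Satisfied: 98×106/253 = 41.0593
  Bus, Dissatisfied: 98×147/253 = 56.9407
  Rail, Satisfied: 86×106/253 = 36.0316
  Rail, Dissatisfied: 86×147/253 = 49.9684
Contributions (O − E)²/E:
  (25 − 28.9091)²/28.9091 = 0.5286
  (44 − 40.0909)²/40.0909 = 0.3812
  (53 − 41.0593)²/41.0593 = 3.4725
  (45 − 56.9407)²/56.9407 = 2.5040
  (28 − 36.0316)²/36.0316 = 1.7903
  (58 − 49.9684)²/49.9684 = 1.2909
χ² = 0.5286 + 0.3812 + 3.4725 + 2.5040 + 1.7903 + 1.2909 = 9.968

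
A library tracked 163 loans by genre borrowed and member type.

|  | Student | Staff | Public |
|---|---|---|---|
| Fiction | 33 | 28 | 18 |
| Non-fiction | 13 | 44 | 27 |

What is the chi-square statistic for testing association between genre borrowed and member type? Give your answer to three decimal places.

13.911

Row totals: 79, 84. Column totals: 46, 72, 45. Grand total N = 163.
Expected counts (row total × column total / N):
  Fiction, Student: 79×46/163 = 22.2945
  Fiction, Staff: 79×72/163 = 34.8957
  Fiction, Public: 79×45/163 = 21.8098
  Non-fiction, Student: 84×46/163 = 23.7055
  Non-fiction, Staff: 84×72/163 = 37.1043
  Non-fiction, Public: 84×45/163 = 23.1902
Contributions (O − E)²/E:
  (33 − 22.2945)²/22.2945 = 5.1406
  (28 − 34.8957)²/34.8957 = 1.3627
  (18 − 21.8098)²/21.8098 = 0.6655
  (13 − 23.7055)²/23.7055 = 4.8346
  (44 − 37.1043)²/37.1043 = 1.2815
  (27 − 23.1902)²/23.1902 = 0.6259
χ² = 5.1406 + 1.3627 + 0.6655 + 4.8346 + 1.2815 + 0.6259 = 13.911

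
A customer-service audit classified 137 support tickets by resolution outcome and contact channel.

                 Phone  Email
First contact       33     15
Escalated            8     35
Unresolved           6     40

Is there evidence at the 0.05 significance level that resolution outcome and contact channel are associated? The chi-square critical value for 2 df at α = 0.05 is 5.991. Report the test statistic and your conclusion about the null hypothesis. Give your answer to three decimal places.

39.199; reject H₀

Row totals: 48, 43, 46. Column totals: 47, 90. Grand total N = 137.
Expected counts (row total × column total / N):
  First contact, Phone: 48×47/137 = 16.4672
  First contact, Email: 48×90/137 = 31.5328
  Escalated, Phone: 43×47/137 = 14.7518
  Escalated, Email: 43×90/137 = 28.2482
  Unresolved, Phone: 46×47/137 = 15.7810
  Unresolved, Email: 46×90/137 = 30.2190
Contributions (O − E)²/E:
  (33 − 16.4672)²/16.4672 = 16.5987
  (15 − 31.5328)²/31.5328 = 8.6682
  (8 − 14.7518)²/14.7518 = 3.0903
  (35 − 28.2482)²/28.2482 = 1.6138
  (6 − 15.7810)²/15.7810 = 6.0622
  (40 − 30.2190)²/30.2190 = 3.1658
χ² = 16.5987 + 8.6682 + 3.0903 + 1.6138 + 6.0622 + 3.1658 = 39.199
df = (3−1)(2−1) = 2. Since 39.199 > 5.991, reject the null hypothesis of independence at α = 0.05.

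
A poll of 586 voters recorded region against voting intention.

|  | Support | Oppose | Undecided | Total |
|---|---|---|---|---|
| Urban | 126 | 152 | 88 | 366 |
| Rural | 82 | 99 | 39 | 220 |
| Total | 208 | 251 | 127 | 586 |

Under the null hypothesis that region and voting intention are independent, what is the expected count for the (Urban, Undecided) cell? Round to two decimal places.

79.32

Row total (Urban) = 366; column total (Undecided) = 127; grand total N = 586.
Expected count = (row total × column total) / N = 366 × 127 / 586 = 79.32.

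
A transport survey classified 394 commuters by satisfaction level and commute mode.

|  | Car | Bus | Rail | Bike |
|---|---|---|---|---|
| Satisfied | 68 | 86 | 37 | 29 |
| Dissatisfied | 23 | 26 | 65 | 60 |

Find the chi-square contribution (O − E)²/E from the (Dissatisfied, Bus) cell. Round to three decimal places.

11.129

Row total (Dissatisfied) = 174; column total (Bus) = 112; N = 394.
Expected count E = 174 × 112 / 394 = 49.46193.
Contribution = (O − E)²/E = (26 − 49.46193)² / 49.46193 = 11.129.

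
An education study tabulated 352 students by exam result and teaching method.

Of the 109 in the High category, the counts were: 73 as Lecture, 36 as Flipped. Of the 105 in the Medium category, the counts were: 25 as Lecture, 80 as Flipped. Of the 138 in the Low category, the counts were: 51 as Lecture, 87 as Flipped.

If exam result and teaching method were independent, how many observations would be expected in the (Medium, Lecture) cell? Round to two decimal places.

44.45

Row total (Medium) = 105; column total (Lecture) = 149; grand total N = 352.
Expected count = (row total × column total) / N = 105 × 149 / 352 = 44.45.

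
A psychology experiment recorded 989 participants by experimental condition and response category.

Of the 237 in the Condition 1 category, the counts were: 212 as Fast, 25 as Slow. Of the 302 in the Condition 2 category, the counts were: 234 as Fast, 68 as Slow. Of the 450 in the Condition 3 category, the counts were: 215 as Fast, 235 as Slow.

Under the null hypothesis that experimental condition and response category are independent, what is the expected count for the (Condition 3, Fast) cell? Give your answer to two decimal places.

300.76

Row total (Condition 3) = 450; column total (Fast) = 661; grand total N = 989.
Expected count = (row total × column total) / N = 450 × 661 / 989 = 300.76.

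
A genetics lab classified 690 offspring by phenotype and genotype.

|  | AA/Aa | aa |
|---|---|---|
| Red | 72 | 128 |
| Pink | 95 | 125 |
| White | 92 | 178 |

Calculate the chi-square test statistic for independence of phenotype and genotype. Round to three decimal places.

4.572

Row totals: 200, 220, 270. Column totals: 259, 431. Grand total N = 690.
Expected counts (row total × column total / N):
  Red, AA/Aa: 200×259/690 = 75.0725
  Red, aa: 200×431/690 = 124.9275
  Pink, AA/Aa: 220×259/690 = 82.5797
  Pink, aa: 220×431/690 = 137.4203
  White, AA/Aa: 270×259/690 = 101.3478
  White, aa: 270×431/690 = 168.6522
Contributions (O − E)²/E:
  (72 − 75.0725)²/75.0725 = 0.1257
  (128 − 124.9275)²/124.9275 = 0.0756
  (95 − 82.5797)²/82.5797 = 1.8681
  (125 − 137.4203)²/137.4203 = 1.1226
  (92 − 101.3478)²/101.3478 = 0.8622
  (178 − 168.6522)²/168.6522 = 0.5181
χ² = 0.1257 + 0.0756 + 1.8681 + 1.1226 + 0.8622 + 0.5181 = 4.572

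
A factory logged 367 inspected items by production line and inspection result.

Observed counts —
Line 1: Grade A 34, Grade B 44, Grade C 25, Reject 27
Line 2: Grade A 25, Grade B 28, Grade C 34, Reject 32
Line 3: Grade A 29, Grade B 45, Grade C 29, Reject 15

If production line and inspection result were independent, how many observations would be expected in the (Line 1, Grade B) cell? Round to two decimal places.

Row total (Line 1) = 130; column total (Grade B) = 117; grand total N = 367.
Expected count = (row total × column total) / N = 130 × 117 / 367 = 41.44.

41.44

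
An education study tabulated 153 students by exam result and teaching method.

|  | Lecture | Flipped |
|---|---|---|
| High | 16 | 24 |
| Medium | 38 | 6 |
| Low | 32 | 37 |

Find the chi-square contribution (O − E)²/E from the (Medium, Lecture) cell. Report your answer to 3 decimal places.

Row total (Medium) = 44; column total (Lecture) = 86; N = 153.
Expected count E = 44 × 86 / 153 = 24.7320.
Contribution = (O − E)²/E = (38 − 24.7320)² / 24.7320 = 7.118.

7.118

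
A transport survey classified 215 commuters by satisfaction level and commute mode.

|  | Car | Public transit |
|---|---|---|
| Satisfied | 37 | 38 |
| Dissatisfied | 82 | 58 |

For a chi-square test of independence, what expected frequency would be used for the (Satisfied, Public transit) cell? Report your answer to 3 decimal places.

33.488

Row total (Satisfied) = 75; column total (Public transit) = 96; grand total N = 215.
Expected count = (row total × column total) / N = 75 × 96 / 215 = 33.488.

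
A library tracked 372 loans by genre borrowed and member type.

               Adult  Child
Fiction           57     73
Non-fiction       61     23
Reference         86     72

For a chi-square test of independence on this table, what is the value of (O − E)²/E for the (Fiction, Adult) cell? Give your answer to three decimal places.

2.865

Row total (Fiction) = 130; column total (Adult) = 204; N = 372.
Expected count E = 130 × 204 / 372 = 71.2903.
Contribution = (O − E)²/E = (57 − 71.2903)² / 71.2903 = 2.865.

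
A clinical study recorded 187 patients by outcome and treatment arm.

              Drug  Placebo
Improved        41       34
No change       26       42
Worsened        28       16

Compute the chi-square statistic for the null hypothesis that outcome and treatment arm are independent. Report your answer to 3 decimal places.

Row totals: 75, 68, 44. Column totals: 95, 92. Grand total N = 187.
Expected counts (row total × column total / N):
  Improved, Drug: 75×95/187 = 38.1016
  Improved, Placebo: 75×92/187 = 36.8984
  No change, Drug: 68×95/187 = 34.5455
  No change, Placebo: 68×92/187 = 33.4545
  Worsened, Drug: 44×95/187 = 22.3529
  Worsened, Placebo: 44×92/187 = 21.6471
Contributions (O − E)²/E:
  (41 − 38.1016)²/38.1016 = 0.2205
  (34 − 36.8984)²/36.8984 = 0.2277
  (26 − 34.5455)²/34.5455 = 2.1139
  (42 − 33.4545)²/33.4545 = 2.1828
  (28 − 22.3529)²/22.3529 = 1.4266
  (16 − 21.6471)²/21.6471 = 1.4732
χ² = 0.2205 + 0.2277 + 2.1139 + 2.1828 + 1.4266 + 1.4732 = 7.645

7.645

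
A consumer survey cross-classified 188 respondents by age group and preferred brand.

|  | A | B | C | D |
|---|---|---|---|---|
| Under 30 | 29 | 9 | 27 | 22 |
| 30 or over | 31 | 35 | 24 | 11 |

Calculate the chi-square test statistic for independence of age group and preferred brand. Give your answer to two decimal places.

18.33

Row totals: 87, 101. Column totals: 60, 44, 51, 33. Grand total N = 188.
Expected counts (row total × column total / N):
  Under 30, A: 87×60/188 = 27.7660
  Under 30, B: 87×44/188 = 20.3617
  Under 30, C: 87×51/188 = 23.6011
  Under 30, D: 87×33/188 = 15.2713
  30 or over, A: 101×60/188 = 32.2340
  30 or over, B: 101×44/188 = 23.6383
  30 or over, C: 101×51/188 = 27.3989
  30 or over, D: 101×33/188 = 17.7287
Contributions (O − E)²/E:
  (29 − 27.7660)²/27.7660 = 0.0548
  (9 − 20.3617)²/20.3617 = 6.3398
  (27 − 23.6011)²/23.6011 = 0.4895
  (22 − 15.2713)²/15.2713 = 2.9647
  (31 − 32.2340)²/32.2340 = 0.0472
  (35 − 23.6383)²/23.6383 = 5.4610
  (24 − 27.3989)²/27.3989 = 0.4216
  (11 − 17.7287)²/17.7287 = 2.5538
χ² = 0.0548 + 6.3398 + 0.4895 + 2.9647 + 0.0472 + 5.4610 + 0.4216 + 2.5538 = 18.33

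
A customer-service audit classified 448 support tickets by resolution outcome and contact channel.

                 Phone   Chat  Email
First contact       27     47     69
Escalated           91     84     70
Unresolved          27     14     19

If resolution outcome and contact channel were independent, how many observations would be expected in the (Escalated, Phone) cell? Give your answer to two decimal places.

Row total (Escalated) = 245; column total (Phone) = 145; grand total N = 448.
Expected count = (row total × column total) / N = 245 × 145 / 448 = 79.30.

79.30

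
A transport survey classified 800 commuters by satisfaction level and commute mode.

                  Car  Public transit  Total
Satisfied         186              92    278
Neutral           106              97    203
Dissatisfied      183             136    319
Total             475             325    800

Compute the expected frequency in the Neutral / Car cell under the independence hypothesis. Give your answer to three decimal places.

120.531

Row total (Neutral) = 203; column total (Car) = 475; grand total N = 800.
Expected count = (row total × column total) / N = 203 × 475 / 800 = 120.531.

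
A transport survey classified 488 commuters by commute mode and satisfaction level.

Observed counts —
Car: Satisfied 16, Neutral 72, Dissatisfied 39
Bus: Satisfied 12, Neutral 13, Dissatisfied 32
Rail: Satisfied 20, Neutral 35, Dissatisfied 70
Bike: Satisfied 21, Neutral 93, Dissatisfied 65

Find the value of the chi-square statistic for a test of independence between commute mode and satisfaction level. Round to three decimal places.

37.352

Row totals: 127, 57, 125, 179. Column totals: 69, 213, 206. Grand total N = 488.
Expected counts (row total × column total / N):
  Car, Satisfied: 127×69/488 = 17.9570
  Car, Neutral: 127×213/488 = 55.4324
  Car, Dissatisfied: 127×206/488 = 53.6107
  Bus, Satisfied: 57×69/488 = 8.0594
  Bus, Neutral: 57×213/488 = 24.8791
  Bus, Dissatisfied: 57×206/488 = 24.0615
  Rail, Satisfied: 125×69/488 = 17.6742
  Rail, Neutral: 125×213/488 = 54.5594
  Rail, Dissatisfied: 125×206/488 = 52.7664
  Bike, Satisfied: 179×69/488 = 25.3094
  Bike, Neutral: 179×213/488 = 78.1291
  Bike, Dissatisfied: 179×206/488 = 75.5615
Contributions (O − E)²/E:
  (16 − 17.9570)²/17.9570 = 0.2133
  (72 − 55.4324)²/55.4324 = 4.9517
  (39 − 53.6107)²/53.6107 = 3.9819
  (12 − 8.0594)²/8.0594 = 1.9267
  (13 − 24.8791)²/24.8791 = 5.6720
  (32 − 24.0615)²/24.0615 = 2.6191
  (20 − 17.6742)²/17.6742 = 0.3061
  (35 − 54.5594)²/54.5594 = 7.0120
  (70 − 52.7664)²/52.7664 = 5.6285
  (21 − 25.3094)²/25.3094 = 0.7338
  (93 − 78.1291)²/78.1291 = 2.8305
  (65 − 75.5615)²/75.5615 = 1.4762
χ² = 0.2133 + 4.9517 + 3.9819 + 1.9267 + 5.6720 + 2.6191 + 0.3061 + 7.0120 + 5.6285 + 0.7338 + 2.8305 + 1.4762 = 37.352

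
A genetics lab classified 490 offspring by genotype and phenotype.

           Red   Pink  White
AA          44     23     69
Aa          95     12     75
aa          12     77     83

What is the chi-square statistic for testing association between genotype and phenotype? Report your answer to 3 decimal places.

Row totals: 136, 182, 172. Column totals: 151, 112, 227. Grand total N = 490.
Expected counts (row total × column total / N):
  AA, Red: 136×151/490 = 41.9102
  AA, Pink: 136×112/490 = 31.0857
  AA, White: 136×227/490 = 63.0041
  Aa, Red: 182×151/490 = 56.0857
  Aa, Pink: 182×112/490 = 41.6000
  Aa, White: 182×227/490 = 84.3143
  aa, Red: 172×151/490 = 53.0041
  aa, Pink: 172×112/490 = 39.3143
  aa, White: 172×227/490 = 79.6816
Contributions (O − E)²/E:
  (44 − 41.9102)²/41.9102 = 0.1042
  (23 − 31.0857)²/31.0857 = 2.1032
  (69 − 63.0041)²/63.0041 = 0.5706
  (95 − 56.0857)²/56.0857 = 27.0002
  (12 − 41.6000)²/41.6000 = 21.0615
  (75 − 84.3143)²/84.3143 = 1.0290
  (12 − 53.0041)²/53.0041 = 31.7209
  (77 − 39.3143)²/39.3143 = 36.1246
  (83 − 79.6816)²/79.6816 = 0.1382
χ² = 0.1042 + 2.1032 + 0.5706 + 27.0002 + 21.0615 + 1.0290 + 31.7209 + 36.1246 + 0.1382 = 119.852

119.852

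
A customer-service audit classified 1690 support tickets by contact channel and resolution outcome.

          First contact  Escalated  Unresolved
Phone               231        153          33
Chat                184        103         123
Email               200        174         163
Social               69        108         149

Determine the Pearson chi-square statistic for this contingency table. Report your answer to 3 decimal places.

164.704

Row totals: 417, 410, 537, 326. Column totals: 684, 538, 468. Grand total N = 1690.
Expected counts (row total × column total / N):
  Phone, First contact: 417×684/1690 = 168.7740
  Phone, Escalated: 417×538/1690 = 132.7491
  Phone, Unresolved: 417×468/1690 = 115.4769
  Chat, First contact: 410×684/1690 = 165.9408
  Chat, Escalated: 410×538/1690 = 130.5207
  Chat, Unresolved: 410×468/1690 = 113.5385
  Email, First contact: 537×684/1690 = 217.3420
  Email, Escalated: 537×538/1690 = 170.9503
  Email, Unresolved: 537×468/1690 = 148.7077
  Social, First contact: 326×684/1690 = 131.9432
  Social, Escalated: 326×538/1690 = 103.7799
  Social, Unresolved: 326×468/1690 = 90.2769
Contributions (O − E)²/E:
  (231 − 168.7740)²/168.7740 = 22.9424
  (153 − 132.7491)²/132.7491 = 3.0893
  (33 − 115.4769)²/115.4769 = 58.9074
  (184 − 165.9408)²/165.9408 = 1.9654
  (103 − 130.5207)²/130.5207 = 5.8028
  (123 − 113.5385)²/113.5385 = 0.7885
  (200 − 217.3420)²/217.3420 = 1.3837
  (174 − 170.9503)²/170.9503 = 0.0544
  (163 − 148.7077)²/148.7077 = 1.3736
  (69 − 131.9432)²/131.9432 = 30.0269
  (108 − 103.7799)²/103.7799 = 0.1716
  (149 − 90.2769)²/90.2769 = 38.1981
χ² = 22.9424 + 3.0893 + 58.9074 + 1.9654 + 5.8028 + 0.7885 + 1.3837 + 0.0544 + 1.3736 + 30.0269 + 0.1716 + 38.1981 = 164.704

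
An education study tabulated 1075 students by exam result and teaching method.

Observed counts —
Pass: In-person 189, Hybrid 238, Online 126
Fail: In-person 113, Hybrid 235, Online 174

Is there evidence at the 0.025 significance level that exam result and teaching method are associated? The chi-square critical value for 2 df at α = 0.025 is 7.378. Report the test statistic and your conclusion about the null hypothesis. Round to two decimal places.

Row totals: 553, 522. Column totals: 302, 473, 300. Grand total N = 1075.
Expected counts (row total × column total / N):
  Pass, In-person: 553×302/1075 = 155.354
  Pass, Hybrid: 553×473/1075 = 243.320
  Pass, Online: 553×300/1075 = 154.326
  Fail, In-person: 522×302/1075 = 146.646
  Fail, Hybrid: 522×473/1075 = 229.680
  Fail, Online: 522×300/1075 = 145.674
Contributions (O − E)²/E:
  (189 − 155.354)²/155.354 = 7.2869
  (238 − 243.320)²/243.320 = 0.1163
  (126 − 154.326)²/154.326 = 5.1991
  (113 − 146.646)²/146.646 = 7.7196
  (235 − 229.680)²/229.680 = 0.1232
  (174 − 145.674)²/145.674 = 5.5079
χ² = 7.2869 + 0.1163 + 5.1991 + 7.7196 + 0.1232 + 5.5079 = 25.95
df = (2−1)(3−1) = 2. Since 25.95 > 7.378, reject the null hypothesis of independence at α = 0.025.

25.95; reject H₀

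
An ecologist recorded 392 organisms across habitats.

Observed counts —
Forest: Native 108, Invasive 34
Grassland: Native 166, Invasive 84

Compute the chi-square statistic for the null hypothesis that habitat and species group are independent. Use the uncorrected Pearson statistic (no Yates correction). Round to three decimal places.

4.013

Row totals: 142, 250. Column totals: 274, 118. Grand total N = 392.
Expected counts (row total × column total / N):
  Forest, Native: 142×274/392 = 99.2551
  Forest, Invasive: 142×118/392 = 42.7449
  Grassland, Native: 250×274/392 = 174.7449
  Grassland, Invasive: 250×118/392 = 75.2551
Contributions (O − E)²/E:
  (108 − 99.2551)²/99.2551 = 0.7705
  (34 − 42.7449)²/42.7449 = 1.7891
  (166 − 174.7449)²/174.7449 = 0.4376
  (84 − 75.2551)²/75.2551 = 1.0162
χ² = 0.7705 + 1.7891 + 0.4376 + 1.0162 = 4.013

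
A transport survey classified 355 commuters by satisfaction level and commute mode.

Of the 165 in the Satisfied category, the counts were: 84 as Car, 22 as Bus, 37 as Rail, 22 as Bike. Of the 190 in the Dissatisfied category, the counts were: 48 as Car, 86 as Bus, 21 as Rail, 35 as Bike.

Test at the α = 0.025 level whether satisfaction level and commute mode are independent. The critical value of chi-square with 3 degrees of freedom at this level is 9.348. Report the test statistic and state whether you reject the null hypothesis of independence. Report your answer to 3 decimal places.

53.628; reject H₀

Row totals: 165, 190. Column totals: 132, 108, 58, 57. Grand total N = 355.
Expected counts (row total × column total / N):
  Satisfied, Car: 165×132/355 = 61.3521
  Satisfied, Bus: 165×108/355 = 50.1972
  Satisfied, Rail: 165×58/355 = 26.9577
  Satisfied, Bike: 165×57/355 = 26.4930
  Dissatisfied, Car: 190×132/355 = 70.6479
  Dissatisfied, Bus: 190×108/355 = 57.8028
  Dissatisfied, Rail: 190×58/355 = 31.0423
  Dissatisfied, Bike: 190×57/355 = 30.5070
Contributions (O − E)²/E:
  (84 − 61.3521)²/61.3521 = 8.3604
  (22 − 50.1972)²/50.1972 = 15.8392
  (37 − 26.9577)²/26.9577 = 3.7410
  (22 − 26.4930)²/26.4930 = 0.7620
  (48 − 70.6479)²/70.6479 = 7.2603
  (86 − 57.8028)²/57.8028 = 13.7551
  (21 − 31.0423)²/31.0423 = 3.2487
  (35 − 30.5070)²/30.5070 = 0.6617
χ² = 8.3604 + 15.8392 + 3.7410 + 0.7620 + 7.2603 + 13.7551 + 3.2487 + 0.6617 = 53.628
df = (2−1)(4−1) = 3. Since 53.628 > 9.348, reject the null hypothesis of independence at α = 0.025.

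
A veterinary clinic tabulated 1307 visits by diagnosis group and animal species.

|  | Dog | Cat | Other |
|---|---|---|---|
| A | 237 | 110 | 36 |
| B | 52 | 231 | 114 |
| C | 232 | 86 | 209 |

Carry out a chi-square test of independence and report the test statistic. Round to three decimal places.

Row totals: 383, 397, 527. Column totals: 521, 427, 359. Grand total N = 1307.
Expected counts (row total × column total / N):
  A, Dog: 383×521/1307 = 152.6725
  A, Cat: 383×427/1307 = 125.1270
  A, Other: 383×359/1307 = 105.2005
  B, Dog: 397×521/1307 = 158.2533
  B, Cat: 397×427/1307 = 129.7008
  B, Other: 397×359/1307 = 109.0459
  C, Dog: 527×521/1307 = 210.0742
  C, Cat: 527×427/1307 = 172.1721
  C, Other: 527×359/1307 = 144.7536
Contributions (O − E)²/E:
  (237 − 152.6725)²/152.6725 = 46.5777
  (110 − 125.1270)²/125.1270 = 1.8288
  (36 − 105.2005)²/105.2005 = 45.5198
  (52 − 158.2533)²/158.2533 = 71.3398
  (231 − 129.7008)²/129.7008 = 79.1169
  (114 − 109.0459)²/109.0459 = 0.2251
  (232 − 210.0742)²/210.0742 = 2.2884
  (86 − 172.1721)²/172.1721 = 43.1291
  (209 − 144.7536)²/144.7536 = 28.5147
χ² = 46.5777 + 1.8288 + 45.5198 + 71.3398 + 79.1169 + 0.2251 + 2.2884 + 43.1291 + 28.5147 = 318.540

318.540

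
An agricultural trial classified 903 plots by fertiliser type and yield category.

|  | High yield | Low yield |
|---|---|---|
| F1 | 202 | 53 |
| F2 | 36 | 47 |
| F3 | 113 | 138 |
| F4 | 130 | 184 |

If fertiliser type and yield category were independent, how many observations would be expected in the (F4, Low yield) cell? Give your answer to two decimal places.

Row total (F4) = 314; column total (Low yield) = 422; grand total N = 903.
Expected count = (row total × column total) / N = 314 × 422 / 903 = 146.74.

146.74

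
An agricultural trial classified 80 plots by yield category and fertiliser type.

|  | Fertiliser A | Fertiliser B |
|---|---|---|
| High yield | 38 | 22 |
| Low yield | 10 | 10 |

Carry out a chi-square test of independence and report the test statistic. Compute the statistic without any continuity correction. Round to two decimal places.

1.11

Row totals: 60, 20. Column totals: 48, 32. Grand total N = 80.
Expected counts (row total × column total / N):
  High yield, Fertiliser A: 60×48/80 = 36.000
  High yield, Fertiliser B: 60×32/80 = 24.000
  Low yield, Fertiliser A: 20×48/80 = 12.000
  Low yield, Fertiliser B: 20×32/80 = 8.000
Contributions (O − E)²/E:
  (38 − 36.000)²/36.000 = 0.1111
  (22 − 24.000)²/24.000 = 0.1667
  (10 − 12.000)²/12.000 = 0.3333
  (10 − 8.000)²/8.000 = 0.5000
χ² = 0.1111 + 0.1667 + 0.3333 + 0.5000 = 1.11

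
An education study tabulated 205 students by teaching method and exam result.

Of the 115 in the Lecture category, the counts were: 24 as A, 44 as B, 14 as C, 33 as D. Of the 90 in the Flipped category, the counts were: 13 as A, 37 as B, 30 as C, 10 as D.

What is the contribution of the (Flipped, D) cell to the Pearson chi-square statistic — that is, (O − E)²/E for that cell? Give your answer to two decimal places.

4.18

Row total (Flipped) = 90; column total (D) = 43; N = 205.
Expected count E = 90 × 43 / 205 = 18.878.
Contribution = (O − E)²/E = (10 − 18.878)² / 18.878 = 4.18.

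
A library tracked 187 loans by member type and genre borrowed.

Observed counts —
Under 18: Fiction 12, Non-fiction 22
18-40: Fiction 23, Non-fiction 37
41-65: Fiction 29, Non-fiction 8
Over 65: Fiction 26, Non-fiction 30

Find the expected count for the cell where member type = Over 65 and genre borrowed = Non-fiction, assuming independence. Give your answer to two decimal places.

Row total (Over 65) = 56; column total (Non-fiction) = 97; grand total N = 187.
Expected count = (row total × column total) / N = 56 × 97 / 187 = 29.05.

29.05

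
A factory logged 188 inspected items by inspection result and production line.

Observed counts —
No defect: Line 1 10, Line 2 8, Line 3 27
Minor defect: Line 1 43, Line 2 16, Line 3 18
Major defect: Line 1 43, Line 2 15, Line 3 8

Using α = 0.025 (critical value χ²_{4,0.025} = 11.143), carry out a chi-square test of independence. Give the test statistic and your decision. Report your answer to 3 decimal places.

Row totals: 45, 77, 66. Column totals: 96, 39, 53. Grand total N = 188.
Expected counts (row total × column total / N):
  No defect, Line 1: 45×96/188 = 22.9787
  No defect, Line 2: 45×39/188 = 9.3351
  No defect, Line 3: 45×53/188 = 12.6862
  Minor defect, Line 1: 77×96/188 = 39.3191
  Minor defect, Line 2: 77×39/188 = 15.9734
  Minor defect, Line 3: 77×53/188 = 21.7074
  Major defect, Line 1: 66×96/188 = 33.7021
  Major defect, Line 2: 66×39/188 = 13.6915
  Major defect, Line 3: 66×53/188 = 18.6064
Contributions (O − E)²/E:
  (10 − 22.9787)²/22.9787 = 7.3306
  (8 − 9.3351)²/9.3351 = 0.1909
  (27 − 12.6862)²/12.6862 = 16.1502
  (43 − 39.3191)²/39.3191 = 0.3446
  (16 − 15.9734)²/15.9734 = 0.0000
  (18 − 21.7074)²/21.7074 = 0.6332
  (43 − 33.7021)²/33.7021 = 2.5652
  (15 − 13.6915)²/13.6915 = 0.1251
  (8 − 18.6064)²/18.6064 = 6.0461
χ² = 7.3306 + 0.1909 + 16.1502 + 0.3446 + 0.0000 + 0.6332 + 2.5652 + 0.1251 + 6.0461 = 33.386
df = (3−1)(3−1) = 4. Since 33.386 > 11.143, reject the null hypothesis of independence at α = 0.025.

33.386; reject H₀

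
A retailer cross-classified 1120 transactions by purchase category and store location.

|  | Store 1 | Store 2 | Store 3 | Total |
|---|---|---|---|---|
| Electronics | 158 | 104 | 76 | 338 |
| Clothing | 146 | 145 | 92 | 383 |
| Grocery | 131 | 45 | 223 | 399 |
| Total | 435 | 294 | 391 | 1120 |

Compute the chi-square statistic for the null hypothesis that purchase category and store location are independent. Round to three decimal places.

Grand total N = 1120.
Expected counts (row total × column total / N):
  Electronics, Store 1: 338×435/1120 = 131.2768
  Electronics, Store 2: 338×294/1120 = 88.7250
  Electronics, Store 3: 338×391/1120 = 117.9982
  Clothing, Store 1: 383×435/1120 = 148.7545
  Clothing, Store 2: 383×294/1120 = 100.5375
  Clothing, Store 3: 383×391/1120 = 133.7080
  Grocery, Store 1: 399×435/1120 = 154.9688
  Grocery, Store 2: 399×294/1120 = 104.7375
  Grocery, Store 3: 399×391/1120 = 139.2937
Contributions (O − E)²/E:
  (158 − 131.2768)²/131.2768 = 5.4399
  (104 − 88.7250)²/88.7250 = 2.6298
  (76 − 117.9982)²/117.9982 = 14.9481
  (146 − 148.7545)²/148.7545 = 0.0510
  (145 − 100.5375)²/100.5375 = 19.6634
  (92 − 133.7080)²/133.7080 = 13.0101
  (131 − 154.9688)²/154.9688 = 3.7072
  (45 − 104.7375)²/104.7375 = 34.0715
  (223 − 139.2937)²/139.2937 = 50.3019
χ² = 5.4399 + 2.6298 + 14.9481 + 0.0510 + 19.6634 + 13.0101 + 3.7072 + 34.0715 + 50.3019 = 143.823

143.823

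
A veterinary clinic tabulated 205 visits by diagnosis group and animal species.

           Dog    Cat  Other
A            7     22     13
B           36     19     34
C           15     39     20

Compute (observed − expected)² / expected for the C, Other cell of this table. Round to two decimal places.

0.72

Row total (C) = 74; column total (Other) = 67; N = 205.
Expected count E = 74 × 67 / 205 = 24.1854.
Contribution = (O − E)²/E = (20 − 24.1854)² / 24.1854 = 0.72.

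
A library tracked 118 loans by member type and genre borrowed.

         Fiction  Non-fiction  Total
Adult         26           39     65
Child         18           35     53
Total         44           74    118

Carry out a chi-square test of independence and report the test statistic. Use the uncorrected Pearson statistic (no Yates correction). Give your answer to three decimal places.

0.455

Grand total N = 118.
Expected counts (row total × column total / N):
  Adult, Fiction: 65×44/118 = 24.2373
  Adult, Non-fiction: 65×74/118 = 40.7627
  Child, Fiction: 53×44/118 = 19.7627
  Child, Non-fiction: 53×74/118 = 33.2373
Contributions (O − E)²/E:
  (26 − 24.2373)²/24.2373 = 0.1282
  (39 − 40.7627)²/40.7627 = 0.0762
  (18 − 19.7627)²/19.7627 = 0.1572
  (35 − 33.2373)²/33.2373 = 0.0935
χ² = 0.1282 + 0.0762 + 0.1572 + 0.0935 = 0.455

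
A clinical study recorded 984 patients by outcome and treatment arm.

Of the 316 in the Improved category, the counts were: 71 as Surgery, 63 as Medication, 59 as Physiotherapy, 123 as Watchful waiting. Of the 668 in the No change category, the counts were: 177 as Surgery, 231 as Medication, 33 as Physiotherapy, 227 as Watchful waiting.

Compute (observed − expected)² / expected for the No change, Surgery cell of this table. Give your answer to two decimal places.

0.44

Row total (No change) = 668; column total (Surgery) = 248; N = 984.
Expected count E = 668 × 248 / 984 = 168.358.
Contribution = (O − E)²/E = (177 − 168.358)² / 168.358 = 0.44.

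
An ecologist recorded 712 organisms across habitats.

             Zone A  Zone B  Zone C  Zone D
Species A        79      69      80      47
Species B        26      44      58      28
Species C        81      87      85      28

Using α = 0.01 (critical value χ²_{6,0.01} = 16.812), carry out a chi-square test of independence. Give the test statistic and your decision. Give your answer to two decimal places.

Row totals: 275, 156, 281. Column totals: 186, 200, 223, 103. Grand total N = 712.
Expected counts (row total × column total / N):
  Species A, Zone A: 275×186/712 = 71.840
  Species A, Zone B: 275×200/712 = 77.247
  Species A, Zone C: 275×223/712 = 86.131
  Species A, Zone D: 275×103/712 = 39.782
  Species B, Zone A: 156×186/712 = 40.753
  Species B, Zone B: 156×200/712 = 43.820
  Species B, Zone C: 156×223/712 = 48.860
  Species B, Zone D: 156×103/712 = 22.567
  Species C, Zone A: 281×186/712 = 73.407
  Species C, Zone B: 281×200/712 = 78.933
  Species C, Zone C: 281×223/712 = 88.010
  Species C, Zone D: 281×103/712 = 40.650
Contributions (O − E)²/E:
  (79 − 71.840)²/71.840 = 0.7136
  (69 − 77.247)²/77.247 = 0.8805
  (80 − 86.131)²/86.131 = 0.4364
  (47 − 39.782)²/39.782 = 1.3096
  (26 − 40.753)²/40.753 = 5.3407
  (44 − 43.820)²/43.820 = 0.0007
  (58 − 48.860)²/48.860 = 1.7098
  (28 − 22.567)²/22.567 = 1.3080
  (81 − 73.407)²/73.407 = 0.7854
  (87 − 78.933)²/78.933 = 0.8245
  (85 − 88.010)²/88.010 = 0.1029
  (28 − 40.650)²/40.650 = 3.9366
χ² = 0.7136 + 0.8805 + 0.4364 + 1.3096 + 5.3407 + 0.0007 + 1.7098 + 1.3080 + 0.7854 + 0.8245 + 0.1029 + 3.9366 = 17.35
df = (3−1)(4−1) = 6. Since 17.35 > 16.812, reject the null hypothesis of independence at α = 0.01.

17.35; reject H₀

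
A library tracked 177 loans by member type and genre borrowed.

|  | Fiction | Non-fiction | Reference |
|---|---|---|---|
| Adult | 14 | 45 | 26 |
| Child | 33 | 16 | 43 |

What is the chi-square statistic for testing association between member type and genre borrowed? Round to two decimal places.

25.42

Row totals: 85, 92. Column totals: 47, 61, 69. Grand total N = 177.
Expected counts (row total × column total / N):
  Adult, Fiction: 85×47/177 = 22.571
  Adult, Non-fiction: 85×61/177 = 29.294
  Adult, Reference: 85×69/177 = 33.136
  Child, Fiction: 92×47/177 = 24.429
  Child, Non-fiction: 92×61/177 = 31.706
  Child, Reference: 92×69/177 = 35.864
Contributions (O − E)²/E:
  (14 − 22.571)²/22.571 = 3.2547
  (45 − 29.294)²/29.294 = 8.4208
  (26 − 33.136)²/33.136 = 1.5368
  (33 − 24.429)²/24.429 = 3.0072
  (16 − 31.706)²/31.706 = 7.7802
  (43 − 35.864)²/35.864 = 1.4199
χ² = 3.2547 + 8.4208 + 1.5368 + 3.0072 + 7.7802 + 1.4199 = 25.42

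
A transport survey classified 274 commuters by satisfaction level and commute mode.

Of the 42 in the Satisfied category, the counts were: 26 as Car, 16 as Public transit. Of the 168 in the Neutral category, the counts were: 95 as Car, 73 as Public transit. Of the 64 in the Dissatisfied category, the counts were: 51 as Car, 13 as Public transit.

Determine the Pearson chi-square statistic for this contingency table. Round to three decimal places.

10.635

Row totals: 42, 168, 64. Column totals: 172, 102. Grand total N = 274.
Expected counts (row total × column total / N):
  Satisfied, Car: 42×172/274 = 26.3650
  Satisfied, Public transit: 42×102/274 = 15.6350
  Neutral, Car: 168×172/274 = 105.4599
  Neutral, Public transit: 168×102/274 = 62.5401
  Dissatisfied, Car: 64×172/274 = 40.1752
  Dissatisfied, Public transit: 64×102/274 = 23.8248
Contributions (O − E)²/E:
  (26 − 26.3650)²/26.3650 = 0.0051
  (16 − 15.6350)²/15.6350 = 0.0085
  (95 − 105.4599)²/105.4599 = 1.0375
  (73 − 62.5401)²/62.5401 = 1.7494
  (51 − 40.1752)²/40.1752 = 2.9166
  (13 − 23.8248)²/23.8248 = 4.9182
χ² = 0.0051 + 0.0085 + 1.0375 + 1.7494 + 2.9166 + 4.9182 = 10.635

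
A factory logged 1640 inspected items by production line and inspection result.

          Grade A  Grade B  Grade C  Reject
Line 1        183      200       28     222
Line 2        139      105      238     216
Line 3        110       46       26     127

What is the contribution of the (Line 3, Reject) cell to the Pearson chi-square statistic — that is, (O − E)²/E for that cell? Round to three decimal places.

3.965

Row total (Line 3) = 309; column total (Reject) = 565; N = 1640.
Expected count E = 309 × 565 / 1640 = 106.45427.
Contribution = (O − E)²/E = (127 − 106.45427)² / 106.45427 = 3.965.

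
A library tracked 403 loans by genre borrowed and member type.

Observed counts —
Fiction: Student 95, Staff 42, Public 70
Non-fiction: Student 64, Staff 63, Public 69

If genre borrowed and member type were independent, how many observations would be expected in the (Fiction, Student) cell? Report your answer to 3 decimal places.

81.670

Row total (Fiction) = 207; column total (Student) = 159; grand total N = 403.
Expected count = (row total × column total) / N = 207 × 159 / 403 = 81.670.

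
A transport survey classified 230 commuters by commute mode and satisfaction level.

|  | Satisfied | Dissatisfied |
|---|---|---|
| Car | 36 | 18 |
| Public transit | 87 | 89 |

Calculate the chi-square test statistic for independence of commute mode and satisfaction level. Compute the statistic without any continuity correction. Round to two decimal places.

4.93

Row totals: 54, 176. Column totals: 123, 107. Grand total N = 230.
Expected counts (row total × column total / N):
  Car, Satisfied: 54×123/230 = 28.878
  Car, Dissatisfied: 54×107/230 = 25.122
  Public transit, Satisfied: 176×123/230 = 94.122
  Public transit, Dissatisfied: 176×107/230 = 81.878
Contributions (O − E)²/E:
  (36 − 28.878)²/28.878 = 1.7565
  (18 − 25.122)²/25.122 = 2.0191
  (87 − 94.122)²/94.122 = 0.5389
  (89 − 81.878)²/81.878 = 0.6195
χ² = 1.7565 + 2.0191 + 0.5389 + 0.6195 = 4.93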